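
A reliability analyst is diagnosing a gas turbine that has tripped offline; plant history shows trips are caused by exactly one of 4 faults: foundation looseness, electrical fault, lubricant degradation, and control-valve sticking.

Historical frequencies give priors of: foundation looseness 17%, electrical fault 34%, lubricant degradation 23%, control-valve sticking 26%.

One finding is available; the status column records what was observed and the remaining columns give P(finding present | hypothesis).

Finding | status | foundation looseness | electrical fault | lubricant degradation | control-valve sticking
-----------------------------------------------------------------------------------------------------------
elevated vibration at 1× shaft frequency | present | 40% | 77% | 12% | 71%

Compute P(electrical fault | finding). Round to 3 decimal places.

By Bayes' rule, the unnormalized weight for each hypothesis is prior × likelihood:
  foundation looseness: 0.17 × 0.40 = 0.068
  electrical fault: 0.34 × 0.77 = 0.2618
  lubricant degradation: 0.23 × 0.12 = 0.0276
  control-valve sticking: 0.26 × 0.71 = 0.1846
The unnormalized weights sum to 0.542.
P(electrical fault | evidence) = 0.2618 / 0.542 ≈ 0.483.

0.483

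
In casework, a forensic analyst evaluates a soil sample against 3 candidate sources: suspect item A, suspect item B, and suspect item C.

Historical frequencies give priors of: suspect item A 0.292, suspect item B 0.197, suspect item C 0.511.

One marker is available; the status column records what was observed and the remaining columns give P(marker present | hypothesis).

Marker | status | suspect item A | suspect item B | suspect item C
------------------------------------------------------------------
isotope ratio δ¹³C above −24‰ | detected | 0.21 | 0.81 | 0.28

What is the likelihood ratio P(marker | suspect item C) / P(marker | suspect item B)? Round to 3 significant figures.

0.346

The Bayes factor is the ratio of the two likelihoods.
  suspect item C: 0.28
  suspect item B: 0.81
Bayes factor = 0.28 / 0.81 ≈ 0.346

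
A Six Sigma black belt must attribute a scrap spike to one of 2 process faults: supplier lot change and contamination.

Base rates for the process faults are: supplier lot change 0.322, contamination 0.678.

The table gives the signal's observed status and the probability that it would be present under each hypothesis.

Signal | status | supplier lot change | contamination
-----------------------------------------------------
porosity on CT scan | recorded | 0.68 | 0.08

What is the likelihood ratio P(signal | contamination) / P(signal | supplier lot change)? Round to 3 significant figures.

0.118

The Bayes factor is the ratio of the two likelihoods.
  contamination: 0.08
  supplier lot change: 0.68
Bayes factor = 0.08 / 0.68 ≈ 0.118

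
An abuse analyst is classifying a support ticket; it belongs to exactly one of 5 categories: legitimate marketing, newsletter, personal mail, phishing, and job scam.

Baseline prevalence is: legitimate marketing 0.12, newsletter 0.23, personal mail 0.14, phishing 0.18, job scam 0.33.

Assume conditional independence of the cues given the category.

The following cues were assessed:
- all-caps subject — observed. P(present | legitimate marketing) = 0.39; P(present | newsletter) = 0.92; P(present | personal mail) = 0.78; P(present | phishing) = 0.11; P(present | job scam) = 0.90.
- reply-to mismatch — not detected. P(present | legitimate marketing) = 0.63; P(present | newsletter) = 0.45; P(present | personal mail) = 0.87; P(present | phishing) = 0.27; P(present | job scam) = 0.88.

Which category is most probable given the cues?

newsletter

Multiply each prior by the joint likelihood of the cue pattern (using 1 − P(present | H) for each absent cue):
  legitimate marketing: 0.12 × 0.39 × (1 − 0.63) = 0.017316
  newsletter: 0.23 × 0.92 × (1 − 0.45) = 0.11638
  personal mail: 0.14 × 0.78 × (1 − 0.87) = 0.014196
  phishing: 0.18 × 0.11 × (1 − 0.27) = 0.014454
  job scam: 0.33 × 0.90 × (1 − 0.88) = 0.03564
The unnormalized weights sum to 0.19799.
P(legitimate marketing | evidence) ≈ 0.017316 / 0.19799 ≈ 0.087
P(newsletter | evidence) ≈ 0.11638 / 0.19799 ≈ 0.588
P(personal mail | evidence) ≈ 0.014196 / 0.19799 ≈ 0.072
P(phishing | evidence) ≈ 0.014454 / 0.19799 ≈ 0.073
P(job scam | evidence) ≈ 0.03564 / 0.19799 ≈ 0.180
The largest is 0.588, so newsletter is most probable.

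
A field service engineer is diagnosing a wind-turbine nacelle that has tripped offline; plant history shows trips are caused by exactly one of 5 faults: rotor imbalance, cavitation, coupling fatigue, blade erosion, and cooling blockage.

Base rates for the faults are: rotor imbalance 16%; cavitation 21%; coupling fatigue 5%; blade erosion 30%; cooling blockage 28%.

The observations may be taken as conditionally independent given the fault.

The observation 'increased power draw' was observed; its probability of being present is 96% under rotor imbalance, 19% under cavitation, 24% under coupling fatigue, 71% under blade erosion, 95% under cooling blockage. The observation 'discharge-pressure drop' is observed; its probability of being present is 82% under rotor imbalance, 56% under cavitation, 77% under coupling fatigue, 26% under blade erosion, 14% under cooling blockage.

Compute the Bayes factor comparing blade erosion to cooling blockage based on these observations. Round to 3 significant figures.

Joint likelihood of the evidence pattern under each hypothesis:
  blade erosion: 0.71 × 0.26 = 0.1846
  cooling blockage: 0.95 × 0.14 = 0.133
Bayes factor = 0.1846 / 0.133 ≈ 1.39

1.39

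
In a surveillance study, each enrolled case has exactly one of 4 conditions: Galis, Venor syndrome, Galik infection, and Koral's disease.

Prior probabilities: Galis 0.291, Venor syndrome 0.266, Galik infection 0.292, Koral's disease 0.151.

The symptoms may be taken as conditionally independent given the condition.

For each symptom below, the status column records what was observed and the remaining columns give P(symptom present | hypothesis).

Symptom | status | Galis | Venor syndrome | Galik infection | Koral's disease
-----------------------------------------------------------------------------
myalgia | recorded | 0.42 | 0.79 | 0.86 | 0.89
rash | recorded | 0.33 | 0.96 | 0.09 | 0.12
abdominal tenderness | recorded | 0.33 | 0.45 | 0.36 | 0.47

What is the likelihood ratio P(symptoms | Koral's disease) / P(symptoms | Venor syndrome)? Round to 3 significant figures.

Joint likelihood of the symptom pattern under each hypothesis:
  Koral's disease: 0.89 × 0.12 × 0.47 = 0.050196
  Venor syndrome: 0.79 × 0.96 × 0.45 = 0.34128
Bayes factor = 0.050196 / 0.34128 ≈ 0.147

0.147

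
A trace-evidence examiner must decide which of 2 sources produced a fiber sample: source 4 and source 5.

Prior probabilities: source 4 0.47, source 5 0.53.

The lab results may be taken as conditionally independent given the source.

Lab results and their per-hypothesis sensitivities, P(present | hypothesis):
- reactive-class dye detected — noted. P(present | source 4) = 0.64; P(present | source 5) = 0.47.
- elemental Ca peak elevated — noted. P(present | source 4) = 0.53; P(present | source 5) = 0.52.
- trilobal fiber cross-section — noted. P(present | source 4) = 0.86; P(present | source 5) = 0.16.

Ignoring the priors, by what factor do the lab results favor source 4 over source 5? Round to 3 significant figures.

7.46

The Bayes factor is the ratio of the joint likelihoods of the lab result pattern under the two hypotheses.
  source 4: 0.64 × 0.53 × 0.86 = 0.29171
  source 5: 0.47 × 0.52 × 0.16 = 0.039104
Bayes factor = 0.29171 / 0.039104 ≈ 7.46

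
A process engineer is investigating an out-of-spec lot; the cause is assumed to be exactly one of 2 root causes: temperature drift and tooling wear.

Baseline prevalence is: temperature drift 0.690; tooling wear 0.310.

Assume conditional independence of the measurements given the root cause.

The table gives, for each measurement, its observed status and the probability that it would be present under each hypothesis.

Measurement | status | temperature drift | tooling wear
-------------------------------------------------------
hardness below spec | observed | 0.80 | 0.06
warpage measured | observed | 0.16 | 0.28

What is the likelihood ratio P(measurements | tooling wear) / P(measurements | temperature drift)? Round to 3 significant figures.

0.131

Joint likelihood of the measurement pattern under each hypothesis:
  tooling wear: 0.06 × 0.28 = 0.0168
  temperature drift: 0.80 × 0.16 = 0.128
Bayes factor = 0.0168 / 0.128 ≈ 0.131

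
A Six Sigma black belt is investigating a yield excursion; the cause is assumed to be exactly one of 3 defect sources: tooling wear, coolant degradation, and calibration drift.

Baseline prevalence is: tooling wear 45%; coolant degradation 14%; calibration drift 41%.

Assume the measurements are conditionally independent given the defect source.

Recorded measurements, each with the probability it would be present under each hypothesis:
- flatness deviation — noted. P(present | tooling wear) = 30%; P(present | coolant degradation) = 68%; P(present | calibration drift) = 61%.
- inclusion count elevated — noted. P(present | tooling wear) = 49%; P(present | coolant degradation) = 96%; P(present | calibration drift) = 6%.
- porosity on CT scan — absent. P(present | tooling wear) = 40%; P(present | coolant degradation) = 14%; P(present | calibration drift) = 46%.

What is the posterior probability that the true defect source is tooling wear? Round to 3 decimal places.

Multiply each prior by the joint likelihood of the measurement pattern (using 1 − P(present | H) for each absent measurement):
  tooling wear: 0.45 × 0.30 × 0.49 × (1 − 0.40) = 0.03969
  coolant degradation: 0.14 × 0.68 × 0.96 × (1 − 0.14) = 0.078597
  calibration drift: 0.41 × 0.61 × 0.06 × (1 − 0.46) = 0.0081032
The unnormalized weights sum to 0.12639.
P(tooling wear | evidence) = 0.03969 / 0.12639 ≈ 0.314.

0.314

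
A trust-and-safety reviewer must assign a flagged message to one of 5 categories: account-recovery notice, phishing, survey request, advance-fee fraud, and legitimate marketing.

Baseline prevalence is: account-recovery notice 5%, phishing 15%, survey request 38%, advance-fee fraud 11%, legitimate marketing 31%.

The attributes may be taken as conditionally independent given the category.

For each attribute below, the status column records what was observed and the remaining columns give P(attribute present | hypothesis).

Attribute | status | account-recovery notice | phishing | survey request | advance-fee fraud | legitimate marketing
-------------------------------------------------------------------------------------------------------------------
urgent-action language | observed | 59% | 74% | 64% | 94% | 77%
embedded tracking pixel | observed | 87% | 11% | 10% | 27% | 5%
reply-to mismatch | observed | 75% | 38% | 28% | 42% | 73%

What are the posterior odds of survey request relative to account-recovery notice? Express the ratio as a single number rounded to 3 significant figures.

Posterior odds equal prior odds times the likelihood ratio; only the two competing hypotheses matter.
  survey request: 0.38 × 0.64 × 0.10 × 0.28 = 0.0068096
  account-recovery notice: 0.05 × 0.59 × 0.87 × 0.75 = 0.019249
Odds(survey request : account-recovery notice) = 0.0068096 / 0.019249 ≈ 0.354.

0.354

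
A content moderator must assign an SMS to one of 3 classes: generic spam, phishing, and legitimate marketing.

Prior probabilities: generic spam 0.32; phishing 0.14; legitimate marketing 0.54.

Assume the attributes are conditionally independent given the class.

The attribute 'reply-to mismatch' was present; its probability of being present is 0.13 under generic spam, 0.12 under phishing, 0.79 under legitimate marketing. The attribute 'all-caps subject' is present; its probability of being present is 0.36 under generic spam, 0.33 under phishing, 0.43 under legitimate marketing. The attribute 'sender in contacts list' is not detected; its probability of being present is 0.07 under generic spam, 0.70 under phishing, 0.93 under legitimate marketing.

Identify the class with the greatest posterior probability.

Multiply each prior by the joint likelihood of the attribute pattern (using 1 − P(present | H) for each absent attribute):
  generic spam: 0.32 × 0.13 × 0.36 × (1 − 0.07) = 0.013928
  phishing: 0.14 × 0.12 × 0.33 × (1 − 0.70) = 0.0016632
  legitimate marketing: 0.54 × 0.79 × 0.43 × (1 − 0.93) = 0.012841
The unnormalized weights sum to 0.028432.
P(generic spam | evidence) ≈ 0.013928 / 0.028432 ≈ 0.490
P(phishing | evidence) ≈ 0.0016632 / 0.028432 ≈ 0.058
P(legitimate marketing | evidence) ≈ 0.012841 / 0.028432 ≈ 0.452
The largest is 0.490, so generic spam is most probable.

generic spam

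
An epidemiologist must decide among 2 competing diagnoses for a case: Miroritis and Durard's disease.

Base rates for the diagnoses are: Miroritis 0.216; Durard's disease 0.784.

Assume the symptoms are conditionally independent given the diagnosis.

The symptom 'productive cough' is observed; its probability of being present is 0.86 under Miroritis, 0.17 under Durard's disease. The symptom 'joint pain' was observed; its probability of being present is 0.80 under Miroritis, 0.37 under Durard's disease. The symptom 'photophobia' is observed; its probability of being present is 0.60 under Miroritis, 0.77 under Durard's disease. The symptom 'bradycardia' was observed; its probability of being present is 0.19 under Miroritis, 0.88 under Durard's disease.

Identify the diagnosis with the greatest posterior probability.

For each hypothesis, the unnormalized posterior weight is prior × product of the symptom likelihoods:
  Miroritis: 0.216 × 0.86 × 0.80 × 0.60 × 0.19 = 0.016941
  Durard's disease: 0.784 × 0.17 × 0.37 × 0.77 × 0.88 = 0.033415
The unnormalized weights sum to 0.050356.
P(Miroritis | evidence) ≈ 0.016941 / 0.050356 ≈ 0.336
P(Durard's disease | evidence) ≈ 0.033415 / 0.050356 ≈ 0.664
The largest is 0.664, so Durard's disease is most probable.

Durard's disease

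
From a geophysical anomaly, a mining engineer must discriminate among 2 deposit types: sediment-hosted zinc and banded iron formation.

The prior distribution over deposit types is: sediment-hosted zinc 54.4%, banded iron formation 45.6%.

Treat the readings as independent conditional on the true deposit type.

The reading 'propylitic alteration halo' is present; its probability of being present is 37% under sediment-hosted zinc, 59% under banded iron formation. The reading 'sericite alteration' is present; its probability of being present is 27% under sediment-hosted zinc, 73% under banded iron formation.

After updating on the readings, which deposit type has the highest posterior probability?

By Bayes' rule with conditional independence, the unnormalized weight for each hypothesis is prior × ∏ likelihoods:
  sediment-hosted zinc: 0.544 × 0.37 × 0.27 = 0.054346
  banded iron formation: 0.456 × 0.59 × 0.73 = 0.1964
Marginal likelihood of the evidence = 0.25074.
P(sediment-hosted zinc | evidence) ≈ 0.054346 / 0.25074 ≈ 0.217
P(banded iron formation | evidence) ≈ 0.1964 / 0.25074 ≈ 0.783
The largest is 0.783, so banded iron formation is most probable.

banded iron formation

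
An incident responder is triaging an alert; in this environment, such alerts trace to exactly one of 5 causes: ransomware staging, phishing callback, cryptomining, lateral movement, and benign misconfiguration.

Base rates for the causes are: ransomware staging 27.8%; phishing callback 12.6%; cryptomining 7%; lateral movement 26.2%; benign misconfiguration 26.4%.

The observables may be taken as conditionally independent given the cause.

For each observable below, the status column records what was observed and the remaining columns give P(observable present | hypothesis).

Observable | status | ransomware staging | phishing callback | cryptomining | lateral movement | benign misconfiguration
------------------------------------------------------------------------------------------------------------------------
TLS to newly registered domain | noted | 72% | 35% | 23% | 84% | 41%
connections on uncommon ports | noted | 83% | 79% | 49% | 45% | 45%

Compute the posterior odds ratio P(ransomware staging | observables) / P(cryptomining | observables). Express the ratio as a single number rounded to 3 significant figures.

Unnormalized posterior weight (prior times the observable likelihoods) for each of the two hypotheses:
  ransomware staging: 0.278 × 0.72 × 0.83 = 0.16613
  cryptomining: 0.070 × 0.23 × 0.49 = 0.007889
Odds(ransomware staging : cryptomining) = 0.16613 / 0.007889 ≈ 21.1.

21.1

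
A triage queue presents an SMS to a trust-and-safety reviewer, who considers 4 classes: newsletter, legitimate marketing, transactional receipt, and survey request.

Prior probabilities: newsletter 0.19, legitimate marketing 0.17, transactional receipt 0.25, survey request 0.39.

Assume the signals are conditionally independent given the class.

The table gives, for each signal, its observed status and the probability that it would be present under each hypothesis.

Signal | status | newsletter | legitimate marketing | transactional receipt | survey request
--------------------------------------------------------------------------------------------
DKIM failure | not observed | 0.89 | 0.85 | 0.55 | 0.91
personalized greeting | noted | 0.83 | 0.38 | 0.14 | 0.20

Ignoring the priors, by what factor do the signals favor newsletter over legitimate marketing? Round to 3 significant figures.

1.60

The Bayes factor is the ratio of the joint likelihoods of the signal pattern under the two hypotheses (using 1 − P(present | H) for each absent signal).
  newsletter: (1 − 0.89) × 0.83 = 0.0913
  legitimate marketing: (1 − 0.85) × 0.38 = 0.057
Bayes factor = 0.0913 / 0.057 ≈ 1.60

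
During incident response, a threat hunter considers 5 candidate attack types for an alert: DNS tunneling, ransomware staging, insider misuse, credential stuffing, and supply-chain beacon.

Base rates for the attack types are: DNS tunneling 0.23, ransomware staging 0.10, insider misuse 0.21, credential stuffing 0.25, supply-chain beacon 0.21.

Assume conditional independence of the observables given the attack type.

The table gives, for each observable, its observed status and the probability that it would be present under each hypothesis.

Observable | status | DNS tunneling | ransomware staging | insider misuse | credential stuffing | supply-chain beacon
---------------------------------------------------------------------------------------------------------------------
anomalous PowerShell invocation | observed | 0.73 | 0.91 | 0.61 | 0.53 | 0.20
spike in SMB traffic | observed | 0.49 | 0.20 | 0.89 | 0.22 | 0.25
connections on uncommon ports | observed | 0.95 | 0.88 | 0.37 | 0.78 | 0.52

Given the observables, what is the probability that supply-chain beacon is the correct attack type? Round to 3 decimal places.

By Bayes' rule with conditional independence, the unnormalized weight for each hypothesis is prior × ∏ likelihoods:
  DNS tunneling: 0.23 × 0.73 × 0.49 × 0.95 = 0.078157
  ransomware staging: 0.10 × 0.91 × 0.20 × 0.88 = 0.016016
  insider misuse: 0.21 × 0.61 × 0.89 × 0.37 = 0.042183
  credential stuffing: 0.25 × 0.53 × 0.22 × 0.78 = 0.022737
  supply-chain beacon: 0.21 × 0.20 × 0.25 × 0.52 = 0.00546
Marginal likelihood of the evidence = 0.16455.
P(supply-chain beacon | evidence) = 0.00546 / 0.16455 ≈ 0.033.

0.033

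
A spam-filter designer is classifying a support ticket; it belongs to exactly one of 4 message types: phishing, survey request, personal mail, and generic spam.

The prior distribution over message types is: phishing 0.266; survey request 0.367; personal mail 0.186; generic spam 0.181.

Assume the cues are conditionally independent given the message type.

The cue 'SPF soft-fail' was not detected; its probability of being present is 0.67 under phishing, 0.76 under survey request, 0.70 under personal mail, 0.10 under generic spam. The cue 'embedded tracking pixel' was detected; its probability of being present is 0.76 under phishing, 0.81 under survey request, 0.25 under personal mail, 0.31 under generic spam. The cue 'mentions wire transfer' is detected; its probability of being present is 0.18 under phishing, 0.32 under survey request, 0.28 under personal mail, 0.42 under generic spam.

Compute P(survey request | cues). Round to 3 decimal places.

0.381

For each hypothesis, the unnormalized posterior weight is prior × product of the cue likelihoods (using 1 − P(present | H) for each absent cue):
  phishing: 0.266 × (1 − 0.67) × 0.76 × 0.18 = 0.012008
  survey request: 0.367 × (1 − 0.76) × 0.81 × 0.32 = 0.02283
  personal mail: 0.186 × (1 − 0.70) × 0.25 × 0.28 = 0.003906
  generic spam: 0.181 × (1 − 0.10) × 0.31 × 0.42 = 0.02121
Marginal likelihood of the evidence = 0.059954.
P(survey request | evidence) = 0.02283 / 0.059954 ≈ 0.381.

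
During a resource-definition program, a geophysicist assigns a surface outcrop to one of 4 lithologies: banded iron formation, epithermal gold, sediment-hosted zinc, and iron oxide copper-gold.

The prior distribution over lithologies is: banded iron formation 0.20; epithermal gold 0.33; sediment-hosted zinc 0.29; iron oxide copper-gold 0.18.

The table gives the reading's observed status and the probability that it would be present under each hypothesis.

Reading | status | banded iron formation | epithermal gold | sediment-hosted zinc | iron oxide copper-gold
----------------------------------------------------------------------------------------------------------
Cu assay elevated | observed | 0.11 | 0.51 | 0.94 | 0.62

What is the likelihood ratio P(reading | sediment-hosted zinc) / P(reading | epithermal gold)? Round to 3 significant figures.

The Bayes factor is the ratio of the two likelihoods.
  sediment-hosted zinc: 0.94
  epithermal gold: 0.51
Bayes factor = 0.94 / 0.51 ≈ 1.84

1.84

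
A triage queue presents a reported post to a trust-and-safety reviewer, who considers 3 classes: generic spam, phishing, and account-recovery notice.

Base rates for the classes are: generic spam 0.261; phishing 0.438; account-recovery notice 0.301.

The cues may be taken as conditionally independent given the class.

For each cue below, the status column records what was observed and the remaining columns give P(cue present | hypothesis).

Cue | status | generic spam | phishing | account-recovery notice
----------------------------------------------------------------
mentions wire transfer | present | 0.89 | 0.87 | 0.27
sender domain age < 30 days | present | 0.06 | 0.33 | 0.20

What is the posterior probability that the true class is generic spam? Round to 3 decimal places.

For each hypothesis, the unnormalized posterior weight is prior × product of the cue likelihoods:
  generic spam: 0.261 × 0.89 × 0.06 = 0.013937
  phishing: 0.438 × 0.87 × 0.33 = 0.12575
  account-recovery notice: 0.301 × 0.27 × 0.20 = 0.016254
Marginal likelihood of the evidence = 0.15594.
P(generic spam | evidence) = 0.013937 / 0.15594 ≈ 0.089.

0.089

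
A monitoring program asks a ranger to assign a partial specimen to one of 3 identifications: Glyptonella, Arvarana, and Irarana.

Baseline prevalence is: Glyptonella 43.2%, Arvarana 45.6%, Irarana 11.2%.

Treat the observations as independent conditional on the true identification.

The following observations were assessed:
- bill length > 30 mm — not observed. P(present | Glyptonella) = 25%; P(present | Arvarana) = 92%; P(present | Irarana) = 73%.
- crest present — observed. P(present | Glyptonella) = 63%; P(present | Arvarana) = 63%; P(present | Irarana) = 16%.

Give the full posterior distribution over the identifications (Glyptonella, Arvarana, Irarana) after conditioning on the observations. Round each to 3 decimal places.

Multiply each prior by the joint likelihood of the evidence pattern (using 1 − P(present | H) for each absent observation):
  Glyptonella: 0.432 × (1 − 0.25) × 0.63 = 0.20412
  Arvarana: 0.456 × (1 − 0.92) × 0.63 = 0.022982
  Irarana: 0.112 × (1 − 0.73) × 0.16 = 0.0048384
Marginal likelihood of the evidence = 0.23194.
P(Glyptonella | evidence) = 0.20412 / 0.23194 ≈ 0.880
P(Arvarana | evidence) = 0.022982 / 0.23194 ≈ 0.099
P(Irarana | evidence) = 0.0048384 / 0.23194 ≈ 0.021

0.880, 0.099, 0.021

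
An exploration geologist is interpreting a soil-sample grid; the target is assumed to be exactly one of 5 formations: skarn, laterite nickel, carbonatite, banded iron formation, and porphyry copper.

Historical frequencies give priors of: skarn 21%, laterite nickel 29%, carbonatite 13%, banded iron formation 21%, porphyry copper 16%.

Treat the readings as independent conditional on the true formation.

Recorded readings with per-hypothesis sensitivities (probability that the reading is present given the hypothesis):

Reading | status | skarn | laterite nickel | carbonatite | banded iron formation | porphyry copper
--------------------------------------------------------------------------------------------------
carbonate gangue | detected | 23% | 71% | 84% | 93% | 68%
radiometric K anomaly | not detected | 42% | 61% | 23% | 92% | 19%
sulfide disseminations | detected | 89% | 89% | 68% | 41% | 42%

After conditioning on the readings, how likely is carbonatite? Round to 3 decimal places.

0.290

For each hypothesis, the unnormalized posterior weight is prior × product of the reading likelihoods (using 1 − P(present | H) for each absent reading):
  skarn: 0.21 × 0.23 × (1 − 0.42) × 0.89 = 0.024932
  laterite nickel: 0.29 × 0.71 × (1 − 0.61) × 0.89 = 0.071468
  carbonatite: 0.13 × 0.84 × (1 − 0.23) × 0.68 = 0.057177
  banded iron formation: 0.21 × 0.93 × (1 − 0.92) × 0.41 = 0.0064058
  porphyry copper: 0.16 × 0.68 × (1 − 0.19) × 0.42 = 0.037014
Normalizing constant Z = 0.024932 + 0.071468 + 0.057177 + 0.0064058 + 0.037014 = 0.197.
P(carbonatite | evidence) = 0.057177 / 0.197 ≈ 0.290.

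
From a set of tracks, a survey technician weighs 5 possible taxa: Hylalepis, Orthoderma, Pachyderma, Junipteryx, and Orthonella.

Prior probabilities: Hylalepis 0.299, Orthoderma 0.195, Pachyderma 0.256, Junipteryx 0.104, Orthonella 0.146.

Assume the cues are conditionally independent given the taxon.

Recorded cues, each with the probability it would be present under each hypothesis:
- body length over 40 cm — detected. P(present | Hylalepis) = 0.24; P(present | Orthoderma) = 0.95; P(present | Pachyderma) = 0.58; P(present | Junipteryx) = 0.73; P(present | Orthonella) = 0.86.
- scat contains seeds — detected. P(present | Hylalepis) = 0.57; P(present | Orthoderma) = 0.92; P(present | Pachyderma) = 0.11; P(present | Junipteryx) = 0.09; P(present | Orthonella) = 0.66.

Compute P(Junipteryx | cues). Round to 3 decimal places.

By Bayes' rule with conditional independence, the unnormalized weight for each hypothesis is prior × ∏ likelihoods:
  Hylalepis: 0.299 × 0.24 × 0.57 = 0.040903
  Orthoderma: 0.195 × 0.95 × 0.92 = 0.17043
  Pachyderma: 0.256 × 0.58 × 0.11 = 0.016333
  Junipteryx: 0.104 × 0.73 × 0.09 = 0.0068328
  Orthonella: 0.146 × 0.86 × 0.66 = 0.08287
The unnormalized weights sum to 0.31737.
P(Junipteryx | evidence) = 0.0068328 / 0.31737 ≈ 0.022.

0.022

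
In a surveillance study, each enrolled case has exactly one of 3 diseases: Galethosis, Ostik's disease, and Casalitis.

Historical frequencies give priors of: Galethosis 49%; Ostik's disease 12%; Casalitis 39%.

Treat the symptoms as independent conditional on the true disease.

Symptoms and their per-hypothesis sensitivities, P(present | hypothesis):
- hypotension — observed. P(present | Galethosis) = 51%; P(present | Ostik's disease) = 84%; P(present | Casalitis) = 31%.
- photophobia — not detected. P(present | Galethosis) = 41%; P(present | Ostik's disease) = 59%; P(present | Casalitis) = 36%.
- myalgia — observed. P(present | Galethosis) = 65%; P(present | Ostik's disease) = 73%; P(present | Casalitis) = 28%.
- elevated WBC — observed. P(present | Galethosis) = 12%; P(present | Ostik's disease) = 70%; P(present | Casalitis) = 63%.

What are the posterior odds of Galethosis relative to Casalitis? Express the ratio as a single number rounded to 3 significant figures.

The normalizing constant cancels in an odds ratio, so compute prior × likelihood for the two hypotheses only (using 1 − P(present | H) for each absent symptom):
  Galethosis: 0.49 × 0.51 × (1 − 0.41) × 0.65 × 0.12 = 0.0115
  Casalitis: 0.39 × 0.31 × (1 − 0.36) × 0.28 × 0.63 = 0.013649
Odds(Galethosis : Casalitis) = 0.0115 / 0.013649 ≈ 0.843.

0.843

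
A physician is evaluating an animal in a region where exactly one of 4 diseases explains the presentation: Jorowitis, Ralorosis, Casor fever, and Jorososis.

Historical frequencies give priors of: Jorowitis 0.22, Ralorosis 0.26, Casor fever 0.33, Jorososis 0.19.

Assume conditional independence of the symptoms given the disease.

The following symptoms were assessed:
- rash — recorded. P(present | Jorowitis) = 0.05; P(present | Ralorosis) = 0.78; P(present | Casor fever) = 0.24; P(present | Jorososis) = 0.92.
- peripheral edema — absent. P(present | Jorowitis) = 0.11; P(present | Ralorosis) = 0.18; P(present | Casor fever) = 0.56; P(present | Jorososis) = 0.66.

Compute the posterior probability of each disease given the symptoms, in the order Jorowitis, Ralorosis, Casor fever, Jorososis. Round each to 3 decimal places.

By Bayes' rule with conditional independence, the unnormalized weight for each hypothesis is prior × ∏ likelihoods (using 1 − P(present | H) for each absent symptom):
  Jorowitis: 0.22 × 0.05 × (1 − 0.11) = 0.00979
  Ralorosis: 0.26 × 0.78 × (1 − 0.18) = 0.1663
  Casor fever: 0.33 × 0.24 × (1 − 0.56) = 0.034848
  Jorososis: 0.19 × 0.92 × (1 − 0.66) = 0.059432
The unnormalized weights sum to 0.27037.
P(Jorowitis | evidence) = 0.00979 / 0.27037 ≈ 0.036
P(Ralorosis | evidence) = 0.1663 / 0.27037 ≈ 0.615
P(Casor fever | evidence) = 0.034848 / 0.27037 ≈ 0.129
P(Jorososis | evidence) = 0.059432 / 0.27037 ≈ 0.220

0.036, 0.615, 0.129, 0.220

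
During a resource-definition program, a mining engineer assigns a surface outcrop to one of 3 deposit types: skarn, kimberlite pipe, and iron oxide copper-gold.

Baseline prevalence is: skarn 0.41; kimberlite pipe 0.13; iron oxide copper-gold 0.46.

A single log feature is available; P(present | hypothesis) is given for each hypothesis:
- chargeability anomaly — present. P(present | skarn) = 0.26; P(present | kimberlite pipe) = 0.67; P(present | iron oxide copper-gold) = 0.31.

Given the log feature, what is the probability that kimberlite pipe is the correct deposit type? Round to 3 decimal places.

By Bayes' rule, the unnormalized weight for each hypothesis is prior × likelihood:
  skarn: 0.41 × 0.26 = 0.1066
  kimberlite pipe: 0.13 × 0.67 = 0.0871
  iron oxide copper-gold: 0.46 × 0.31 = 0.1426
Marginal likelihood of the evidence = 0.3363.
P(kimberlite pipe | evidence) = 0.0871 / 0.3363 ≈ 0.259.

0.259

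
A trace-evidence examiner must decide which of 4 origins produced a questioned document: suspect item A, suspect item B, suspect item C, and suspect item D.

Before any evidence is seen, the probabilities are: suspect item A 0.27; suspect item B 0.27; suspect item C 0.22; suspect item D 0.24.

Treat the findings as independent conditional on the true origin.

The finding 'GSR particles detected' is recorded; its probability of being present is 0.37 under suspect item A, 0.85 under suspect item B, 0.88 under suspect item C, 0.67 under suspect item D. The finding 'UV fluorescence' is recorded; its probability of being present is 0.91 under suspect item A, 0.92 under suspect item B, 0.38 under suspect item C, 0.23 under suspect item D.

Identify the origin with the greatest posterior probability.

suspect item B

For each hypothesis, the unnormalized posterior weight is prior × product of the finding likelihoods:
  suspect item A: 0.27 × 0.37 × 0.91 = 0.090909
  suspect item B: 0.27 × 0.85 × 0.92 = 0.21114
  suspect item C: 0.22 × 0.88 × 0.38 = 0.073568
  suspect item D: 0.24 × 0.67 × 0.23 = 0.036984
The unnormalized weights sum to 0.4126.
P(suspect item A | evidence) ≈ 0.090909 / 0.4126 ≈ 0.220
P(suspect item B | evidence) ≈ 0.21114 / 0.4126 ≈ 0.512
P(suspect item C | evidence) ≈ 0.073568 / 0.4126 ≈ 0.178
P(suspect item D | evidence) ≈ 0.036984 / 0.4126 ≈ 0.090
The largest is 0.512, so suspect item B is most probable.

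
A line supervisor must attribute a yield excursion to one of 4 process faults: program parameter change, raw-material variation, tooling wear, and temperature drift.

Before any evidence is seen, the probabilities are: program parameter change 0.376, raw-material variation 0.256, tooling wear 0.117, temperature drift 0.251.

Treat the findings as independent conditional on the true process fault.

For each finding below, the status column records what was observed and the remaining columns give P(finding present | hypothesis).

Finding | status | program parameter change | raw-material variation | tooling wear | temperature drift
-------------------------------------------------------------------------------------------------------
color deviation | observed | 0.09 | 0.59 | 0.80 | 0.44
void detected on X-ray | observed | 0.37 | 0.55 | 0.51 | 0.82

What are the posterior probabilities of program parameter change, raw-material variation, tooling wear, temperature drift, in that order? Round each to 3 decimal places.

For each hypothesis, the unnormalized posterior weight is prior × product of the finding likelihoods:
  program parameter change: 0.376 × 0.09 × 0.37 = 0.012521
  raw-material variation: 0.256 × 0.59 × 0.55 = 0.083072
  tooling wear: 0.117 × 0.80 × 0.51 = 0.047736
  temperature drift: 0.251 × 0.44 × 0.82 = 0.090561
Marginal likelihood of the evidence = 0.23389.
P(program parameter change | evidence) = 0.012521 / 0.23389 ≈ 0.054
P(raw-material variation | evidence) = 0.083072 / 0.23389 ≈ 0.355
P(tooling wear | evidence) = 0.047736 / 0.23389 ≈ 0.204
P(temperature drift | evidence) = 0.090561 / 0.23389 ≈ 0.387

0.054, 0.355, 0.204, 0.387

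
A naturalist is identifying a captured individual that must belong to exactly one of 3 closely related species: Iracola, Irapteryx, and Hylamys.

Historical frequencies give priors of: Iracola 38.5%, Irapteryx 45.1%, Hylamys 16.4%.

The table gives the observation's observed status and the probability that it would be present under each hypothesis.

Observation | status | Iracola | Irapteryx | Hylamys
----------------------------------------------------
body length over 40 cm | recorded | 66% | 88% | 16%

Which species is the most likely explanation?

Multiply each prior by the likelihood of the observation:
  Iracola: 0.385 × 0.66 = 0.2541
  Irapteryx: 0.451 × 0.88 = 0.39688
  Hylamys: 0.164 × 0.16 = 0.02624
Normalizing constant Z = 0.2541 + 0.39688 + 0.02624 = 0.67722.
P(Iracola | evidence) ≈ 0.2541 / 0.67722 ≈ 0.375
P(Irapteryx | evidence) ≈ 0.39688 / 0.67722 ≈ 0.586
P(Hylamys | evidence) ≈ 0.02624 / 0.67722 ≈ 0.039
The largest is 0.586, so Irapteryx is most probable.

Irapteryx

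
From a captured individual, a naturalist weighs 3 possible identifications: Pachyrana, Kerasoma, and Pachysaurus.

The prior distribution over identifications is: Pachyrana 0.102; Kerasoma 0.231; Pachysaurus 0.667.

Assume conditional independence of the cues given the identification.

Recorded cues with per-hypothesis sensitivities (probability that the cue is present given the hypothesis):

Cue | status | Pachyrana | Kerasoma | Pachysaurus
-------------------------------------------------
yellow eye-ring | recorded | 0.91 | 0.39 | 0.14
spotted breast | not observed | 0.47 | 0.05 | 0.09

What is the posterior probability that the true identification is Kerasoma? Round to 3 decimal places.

Multiply each prior by the joint likelihood of the cue pattern (using 1 − P(present | H) for each absent cue):
  Pachyrana: 0.102 × 0.91 × (1 − 0.47) = 0.049195
  Kerasoma: 0.231 × 0.39 × (1 − 0.05) = 0.085585
  Pachysaurus: 0.667 × 0.14 × (1 − 0.09) = 0.084976
Normalizing constant Z = 0.049195 + 0.085585 + 0.084976 = 0.21976.
P(Kerasoma | evidence) = 0.085585 / 0.21976 ≈ 0.389.

0.389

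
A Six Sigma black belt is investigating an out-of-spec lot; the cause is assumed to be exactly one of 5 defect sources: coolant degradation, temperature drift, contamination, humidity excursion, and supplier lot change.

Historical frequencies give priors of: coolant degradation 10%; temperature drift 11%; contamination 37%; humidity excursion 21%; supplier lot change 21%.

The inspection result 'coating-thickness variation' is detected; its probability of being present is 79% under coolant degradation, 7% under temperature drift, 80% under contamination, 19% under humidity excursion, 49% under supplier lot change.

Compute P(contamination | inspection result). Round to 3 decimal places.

By Bayes' rule, the unnormalized weight for each hypothesis is prior × likelihood:
  coolant degradation: 0.10 × 0.79 = 0.079
  temperature drift: 0.11 × 0.07 = 0.0077
  contamination: 0.37 × 0.80 = 0.296
  humidity excursion: 0.21 × 0.19 = 0.0399
  supplier lot change: 0.21 × 0.49 = 0.1029
Marginal likelihood of the evidence = 0.5255.
P(contamination | evidence) = 0.296 / 0.5255 ≈ 0.563.

0.563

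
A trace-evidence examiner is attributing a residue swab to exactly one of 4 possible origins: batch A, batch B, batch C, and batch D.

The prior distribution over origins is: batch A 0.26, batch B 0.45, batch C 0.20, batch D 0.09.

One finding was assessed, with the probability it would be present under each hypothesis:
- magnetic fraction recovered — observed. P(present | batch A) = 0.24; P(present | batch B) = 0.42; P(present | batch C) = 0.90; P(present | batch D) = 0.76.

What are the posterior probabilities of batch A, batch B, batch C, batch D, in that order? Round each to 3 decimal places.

For each hypothesis, the unnormalized posterior weight is prior × likelihood:
  batch A: 0.26 × 0.24 = 0.0624
  batch B: 0.45 × 0.42 = 0.189
  batch C: 0.20 × 0.90 = 0.18
  batch D: 0.09 × 0.76 = 0.0684
The unnormalized weights sum to 0.4998.
P(batch A | evidence) = 0.0624 / 0.4998 ≈ 0.125
P(batch B | evidence) = 0.189 / 0.4998 ≈ 0.378
P(batch C | evidence) = 0.18 / 0.4998 ≈ 0.360
P(batch D | evidence) = 0.0684 / 0.4998 ≈ 0.137

0.125, 0.378, 0.360, 0.137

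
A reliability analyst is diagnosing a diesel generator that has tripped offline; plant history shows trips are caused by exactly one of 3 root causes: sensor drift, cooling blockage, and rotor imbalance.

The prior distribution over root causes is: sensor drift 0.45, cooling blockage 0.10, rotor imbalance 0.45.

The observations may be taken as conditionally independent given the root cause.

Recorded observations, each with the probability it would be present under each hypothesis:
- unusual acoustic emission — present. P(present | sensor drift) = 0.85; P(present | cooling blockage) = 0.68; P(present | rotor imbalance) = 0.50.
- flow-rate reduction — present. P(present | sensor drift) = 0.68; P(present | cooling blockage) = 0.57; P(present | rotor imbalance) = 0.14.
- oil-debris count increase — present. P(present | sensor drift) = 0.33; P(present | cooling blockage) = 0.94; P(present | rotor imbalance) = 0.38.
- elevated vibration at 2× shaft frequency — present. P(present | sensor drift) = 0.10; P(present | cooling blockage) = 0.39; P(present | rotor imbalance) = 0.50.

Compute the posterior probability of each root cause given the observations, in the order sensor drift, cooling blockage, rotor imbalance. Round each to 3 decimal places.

For each hypothesis, the unnormalized posterior weight is prior × product of the observation likelihoods:
  sensor drift: 0.45 × 0.85 × 0.68 × 0.33 × 0.10 = 0.0085833
  cooling blockage: 0.10 × 0.68 × 0.57 × 0.94 × 0.39 = 0.014209
  rotor imbalance: 0.45 × 0.50 × 0.14 × 0.38 × 0.50 = 0.005985
Normalizing constant Z = 0.0085833 + 0.014209 + 0.005985 = 0.028778.
P(sensor drift | evidence) = 0.0085833 / 0.028778 ≈ 0.298
P(cooling blockage | evidence) = 0.014209 / 0.028778 ≈ 0.494
P(rotor imbalance | evidence) = 0.005985 / 0.028778 ≈ 0.208

0.298, 0.494, 0.208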